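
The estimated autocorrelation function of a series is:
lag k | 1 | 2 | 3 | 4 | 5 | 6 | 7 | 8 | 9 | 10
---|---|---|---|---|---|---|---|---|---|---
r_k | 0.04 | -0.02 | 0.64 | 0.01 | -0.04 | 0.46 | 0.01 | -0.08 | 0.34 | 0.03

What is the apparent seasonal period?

The largest autocorrelation is r_3 = 0.64, with weaker echoes at lags 6 (0.46) and 9 (0.34); the remaining lags stay at or below 0.04.
The dominant spike at lag 3 indicates a seasonal period of 3.

3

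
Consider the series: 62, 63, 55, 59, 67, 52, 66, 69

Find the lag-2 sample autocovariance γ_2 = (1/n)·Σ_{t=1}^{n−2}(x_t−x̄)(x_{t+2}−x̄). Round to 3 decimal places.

Mean x̄ = (62 + 63 + 55 + 59 + 67 + 52 + 66 + 69)/8 = 61.6250
Deviations: 0.3750, 1.3750, -6.6250, -2.6250, 5.3750, -9.6250, 4.3750, 7.3750
Σ_{t=1}^{6}(x_t−x̄)(x_{t+2}−x̄) = -63.9063
γ_2 = -63.9063 / 8 = -7.988

-7.988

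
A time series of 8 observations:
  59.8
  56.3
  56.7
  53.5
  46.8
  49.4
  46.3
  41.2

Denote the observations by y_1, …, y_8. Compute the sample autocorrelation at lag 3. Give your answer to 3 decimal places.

Mean ȳ = (59.8 + 56.3 + 56.7 + 53.5 + 46.8 + 49.4 + 46.3 + 41.2)/8 = 51.2500
Deviations from mean: 8.5500, 5.0500, 5.4500, 2.2500, -4.4500, -1.8500, -4.9500, -10.0500
Σ(y_t−ȳ)(y_{t+3}−ȳ) = (19.2375) + (-22.4725) + (-10.0825) + (-11.1375) + (44.7225) = 20.2675
Denominator Σ(y_t−ȳ)² = 282.1000
r_3 = 20.2675 / 282.1000 = 0.072

0.072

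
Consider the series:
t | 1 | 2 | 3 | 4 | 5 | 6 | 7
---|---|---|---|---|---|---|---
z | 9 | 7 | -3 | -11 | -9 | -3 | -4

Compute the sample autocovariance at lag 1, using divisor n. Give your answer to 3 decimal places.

24.429

Mean z̄ = (9 + 7 − 3 − 11 − 9 − 3 − 4)/7 = -2.0000
Deviations: 11.0000, 9.0000, -1.0000, -9.0000, -7.0000, -1.0000, -2.0000
Σ_{t=1}^{6}(z_t−z̄)(z_{t+1}−z̄) = 171.0000
γ_1 = 171.0000 / 7 = 24.429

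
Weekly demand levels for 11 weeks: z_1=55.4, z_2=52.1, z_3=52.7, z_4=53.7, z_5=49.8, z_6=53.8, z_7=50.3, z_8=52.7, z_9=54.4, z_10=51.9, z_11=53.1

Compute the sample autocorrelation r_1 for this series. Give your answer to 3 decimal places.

Mean z̄ = (55.4 + 52.1 + 52.7 + 53.7 + 49.8 + 53.8 + 50.3 + 52.7 + 54.4 + 51.9 + 53.1)/11 = 52.7182
Numerator Σ_{t=1}^{10}(z_t−z̄)(z_{t+1}−z̄) = -11.9776
Denominator Σ(z_t−z̄)² = 27.7164
r_1 = -11.9776 / 27.7164 = -0.432

-0.432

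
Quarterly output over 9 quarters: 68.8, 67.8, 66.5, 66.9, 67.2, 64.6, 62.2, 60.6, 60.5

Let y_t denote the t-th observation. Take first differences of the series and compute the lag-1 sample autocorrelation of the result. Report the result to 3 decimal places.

0.193

First differences Δy: -1.0, -1.3, 0.4, 0.3, -2.6, -2.4, -1.6, -0.1
Mean of differences = -1.0375
Numerator Σ(Δy_t−Δȳ)(Δy_{t+1}−Δȳ) = 1.8136
Denominator Σ(Δy_t−Δȳ)² = 9.4188
r_1(Δy) = 1.8136 / 9.4188 = 0.193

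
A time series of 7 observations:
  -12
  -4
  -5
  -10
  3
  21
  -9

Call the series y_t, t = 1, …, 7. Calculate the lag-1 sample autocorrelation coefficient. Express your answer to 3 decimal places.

Mean ȳ = (-12 − 4 − 5 − 10 + 3 + 21 − 9)/7 = -2.2857
Deviations from mean: -9.7143, -1.7143, -2.7143, -7.7143, 5.2857, 23.2857, -6.7143
Σ(y_t−ȳ)(y_{t+1}−ȳ) = (16.6531) + (4.6531) + (20.9388) + (-40.7755) + (123.0816) + (-156.3469) = -31.7959
Denominator Σ(y_t−ȳ)² = 779.4286
r_1 = -31.7959 / 779.4286 = -0.041

-0.041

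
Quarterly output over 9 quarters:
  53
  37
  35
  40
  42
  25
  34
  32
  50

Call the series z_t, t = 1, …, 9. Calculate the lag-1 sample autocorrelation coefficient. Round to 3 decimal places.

-0.072

Mean z̄ = (53 + 37 + 35 + 40 + 42 + 25 + 34 + 32 + 50)/9 = 38.6667
Numerator Σ_{t=1}^{8}(z_t−z̄)(z_{t+1}−z̄) = -44.4444
Denominator Σ(z_t−z̄)² = 616.0000
r_1 = -44.4444 / 616.0000 = -0.072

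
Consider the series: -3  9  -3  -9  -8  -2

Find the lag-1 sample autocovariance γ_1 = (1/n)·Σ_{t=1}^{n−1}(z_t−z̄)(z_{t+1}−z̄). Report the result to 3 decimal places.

Mean z̄ = (-3 + 9 − 3 − 9 − 8 − 2)/6 = -2.6667
Deviations: -0.3333, 11.6667, -0.3333, -6.3333, -5.3333, 0.6667
Σ_{t=1}^{5}(z_t−z̄)(z_{t+1}−z̄) = 24.5556
γ_1 = 24.5556 / 6 = 4.093

4.093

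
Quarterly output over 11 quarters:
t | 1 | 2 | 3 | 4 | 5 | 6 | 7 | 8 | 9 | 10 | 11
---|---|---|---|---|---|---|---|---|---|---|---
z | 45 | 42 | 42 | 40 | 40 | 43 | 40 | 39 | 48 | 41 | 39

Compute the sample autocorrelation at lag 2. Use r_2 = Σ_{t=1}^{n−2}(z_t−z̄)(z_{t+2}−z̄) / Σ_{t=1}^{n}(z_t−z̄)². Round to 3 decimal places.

Mean z̄ = (45 + 42 + 42 + 40 + 40 + 43 + 40 + 39 + 48 + 41 + 39)/11 = 41.7273
Numerator Σ_{t=1}^{9}(z_t−z̄)(z_{t+2}−z̄) = -28.6942
Denominator Σ(z_t−z̄)² = 76.1818
r_2 = -28.6942 / 76.1818 = -0.377

-0.377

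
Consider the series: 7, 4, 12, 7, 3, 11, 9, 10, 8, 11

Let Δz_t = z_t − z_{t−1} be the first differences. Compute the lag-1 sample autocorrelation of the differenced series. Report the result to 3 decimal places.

First differences Δz: -3, 8, -5, -4, 8, -2, 1, -2, 3
Mean of differences = 0.4444
Numerator Σ(Δz_t−Δz̄)(Δz_{t+1}−Δz̄) = -103.9753
Denominator Σ(Δz_t−Δz̄)² = 194.2222
r_1(Δz) = -103.9753 / 194.2222 = -0.535

-0.535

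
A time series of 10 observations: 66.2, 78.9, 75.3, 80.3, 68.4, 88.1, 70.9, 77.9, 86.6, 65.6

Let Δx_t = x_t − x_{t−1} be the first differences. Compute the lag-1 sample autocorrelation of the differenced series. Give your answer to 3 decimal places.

First differences Δx: 12.7, -3.6, 5.0, -11.9, 19.7, -17.2, 7.0, 8.7, -21.0
Mean of differences = -0.0667
Numerator Σ(Δx_t−Δx̄)(Δx_{t+1}−Δx̄) = -938.1811
Denominator Σ(Δx_t−Δx̄)² = 1590.4400
r_1(Δx) = -938.1811 / 1590.4400 = -0.590

-0.590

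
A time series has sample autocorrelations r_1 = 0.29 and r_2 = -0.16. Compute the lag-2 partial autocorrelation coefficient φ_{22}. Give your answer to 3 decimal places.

φ_{22} = (r_2 − r_1²) / (1 − r_1²)
r_1² = (0.29)² = 0.0841
Numerator = -0.16 − 0.0841 = -0.2441; denominator = 1 − 0.0841 = 0.9159
φ_{22} = -0.2441 / 0.9159 = -0.267

-0.267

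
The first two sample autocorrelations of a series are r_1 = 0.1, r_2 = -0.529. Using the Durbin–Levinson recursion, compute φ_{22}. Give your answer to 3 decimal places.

-0.544

φ_{22} = (r_2 − r_1²) / (1 − r_1²)
r_1² = (0.1)² = 0.01
Numerator = -0.529 − 0.0100 = -0.5390; denominator = 1 − 0.0100 = 0.9900
φ_{22} = -0.5390 / 0.9900 = -0.544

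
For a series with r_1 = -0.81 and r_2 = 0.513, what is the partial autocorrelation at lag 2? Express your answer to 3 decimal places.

-0.416

φ_{22} = (r_2 − r_1²) / (1 − r_1²)
r_1² = (-0.81)² = 0.6561
Numerator = 0.513 − 0.6561 = -0.1431; denominator = 1 − 0.6561 = 0.3439
φ_{22} = -0.1431 / 0.3439 = -0.416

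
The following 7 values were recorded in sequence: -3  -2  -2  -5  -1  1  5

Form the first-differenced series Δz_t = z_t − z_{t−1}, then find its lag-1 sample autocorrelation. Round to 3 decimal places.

First differences Δz: 1, 0, -3, 4, 2, 4
Mean of differences = 1.3333
Numerator Σ(Δz_t−Δz̄)(Δz_{t+1}−Δz̄) = -1.7778
Denominator Σ(Δz_t−Δz̄)² = 35.3333
r_1(Δz) = -1.7778 / 35.3333 = -0.050

-0.050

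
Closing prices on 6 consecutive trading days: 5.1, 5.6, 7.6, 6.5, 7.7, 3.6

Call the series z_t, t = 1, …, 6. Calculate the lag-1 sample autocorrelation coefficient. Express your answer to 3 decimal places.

-0.223

Mean z̄ = (5.1 + 5.6 + 7.6 + 6.5 + 7.7 + 3.6)/6 = 6.0167
Deviations from mean: -0.9167, -0.4167, 1.5833, 0.4833, 1.6833, -2.4167
Σ(z_t−z̄)(z_{t+1}−z̄) = (0.3819) + (-0.6597) + (0.7653) + (0.8136) + (-4.0681) = -2.7669
Denominator Σ(z_t−z̄)² = 12.4283
r_1 = -2.7669 / 12.4283 = -0.223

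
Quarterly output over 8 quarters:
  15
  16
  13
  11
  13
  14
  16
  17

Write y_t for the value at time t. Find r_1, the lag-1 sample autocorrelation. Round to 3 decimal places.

Mean ȳ = (15 + 16 + 13 + 11 + 13 + 14 + 16 + 17)/8 = 14.3750
Numerator Σ_{t=1}^{7}(y_t−ȳ)(y_{t+1}−ȳ) = 12.2344
Denominator Σ(y_t−ȳ)² = 27.8750
r_1 = 12.2344 / 27.8750 = 0.439

0.439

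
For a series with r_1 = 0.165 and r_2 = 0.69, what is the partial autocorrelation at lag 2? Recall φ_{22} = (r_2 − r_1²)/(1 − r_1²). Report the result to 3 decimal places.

φ_{22} = (r_2 − r_1²) / (1 − r_1²)
r_1² = (0.165)² = 0.027225
Numerator = 0.69 − 0.0272 = 0.6628; denominator = 1 − 0.0272 = 0.9728
φ_{22} = 0.6628 / 0.9728 = 0.681

0.681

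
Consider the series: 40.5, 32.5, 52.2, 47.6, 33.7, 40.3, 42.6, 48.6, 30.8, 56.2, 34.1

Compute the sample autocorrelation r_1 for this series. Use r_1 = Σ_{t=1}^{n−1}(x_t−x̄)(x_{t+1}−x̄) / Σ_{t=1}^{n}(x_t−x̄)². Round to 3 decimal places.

-0.544

Mean x̄ = (40.5 + 32.5 + 52.2 + 47.6 + 33.7 + 40.3 + 42.6 + 48.6 + 30.8 + 56.2 + 34.1)/11 = 41.7364
Numerator Σ_{t=1}^{10}(x_t−x̄)(x_{t+1}−x̄) = -398.4559
Denominator Σ(x_t−x̄)² = 732.3255
r_1 = -398.4559 / 732.3255 = -0.544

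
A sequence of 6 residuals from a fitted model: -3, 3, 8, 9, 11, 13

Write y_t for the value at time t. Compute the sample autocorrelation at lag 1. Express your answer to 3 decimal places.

Mean ȳ = (-3 + 3 + 8 + 9 + 11 + 13)/6 = 6.8333
Deviations from mean: -9.8333, -3.8333, 1.1667, 2.1667, 4.1667, 6.1667
Σ(y_t−ȳ)(y_{t+1}−ȳ) = (37.6944) + (-4.4722) + (2.5278) + (9.0278) + (25.6944) = 70.4722
Denominator Σ(y_t−ȳ)² = 172.8333
r_1 = 70.4722 / 172.8333 = 0.408

0.408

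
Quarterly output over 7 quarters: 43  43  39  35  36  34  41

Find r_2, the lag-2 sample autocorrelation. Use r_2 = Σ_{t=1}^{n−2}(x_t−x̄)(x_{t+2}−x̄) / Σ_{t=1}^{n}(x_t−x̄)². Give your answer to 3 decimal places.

-0.049

Mean x̄ = (43 + 43 + 39 + 35 + 36 + 34 + 41)/7 = 38.7143
Numerator Σ_{t=1}^{5}(x_t−x̄)(x_{t+2}−x̄) = -4.1633
Denominator Σ(x_t−x̄)² = 85.4286
r_2 = -4.1633 / 85.4286 = -0.049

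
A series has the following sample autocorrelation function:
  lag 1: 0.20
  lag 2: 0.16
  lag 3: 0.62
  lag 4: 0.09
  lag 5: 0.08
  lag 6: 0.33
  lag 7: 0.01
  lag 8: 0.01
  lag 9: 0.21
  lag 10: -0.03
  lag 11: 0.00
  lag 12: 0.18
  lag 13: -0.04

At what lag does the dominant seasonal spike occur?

3

The largest autocorrelation is r_3 = 0.62, with weaker echoes at lags 6 (0.33) and 9 (0.21); the remaining lags stay at or below 0.20. The elevated value at lag 1 (0.20), dropping to 0.16 at lag 2, reflects decaying short-term dependence rather than seasonality.
The dominant spike at lag 3 indicates a seasonal period of 3.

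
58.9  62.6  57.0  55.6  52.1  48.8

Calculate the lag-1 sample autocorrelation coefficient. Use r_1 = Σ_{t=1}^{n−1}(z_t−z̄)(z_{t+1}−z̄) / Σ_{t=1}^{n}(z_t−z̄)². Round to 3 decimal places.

Mean z̄ = (58.9 + 62.6 + 57.0 + 55.6 + 52.1 + 48.8)/6 = 55.8333
Deviations from mean: 3.0667, 6.7667, 1.1667, -0.2333, -3.7333, -7.0333
Σ(z_t−z̄)(z_{t+1}−z̄) = (20.7511) + (7.8944) + (-0.2722) + (0.8711) + (26.2578) = 55.5022
Denominator Σ(z_t−z̄)² = 120.0133
r_1 = 55.5022 / 120.0133 = 0.462

0.462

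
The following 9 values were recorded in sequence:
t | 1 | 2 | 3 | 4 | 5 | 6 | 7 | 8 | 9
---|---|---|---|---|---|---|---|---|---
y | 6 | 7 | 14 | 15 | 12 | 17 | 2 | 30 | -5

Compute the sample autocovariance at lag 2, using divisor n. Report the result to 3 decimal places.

27.281

Mean ȳ = (6 + 7 + 14 + 15 + 12 + 17 + 2 + 30 − 5)/9 = 10.8889
Σ_{t=1}^{7}(y_t−ȳ)(y_{t+2}−ȳ) = 245.5309
γ_2 = 245.5309 / 9 = 27.281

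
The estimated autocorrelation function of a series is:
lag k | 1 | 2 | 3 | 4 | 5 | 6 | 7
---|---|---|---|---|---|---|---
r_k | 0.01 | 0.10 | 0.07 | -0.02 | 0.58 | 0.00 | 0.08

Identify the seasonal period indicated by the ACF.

The largest autocorrelation is r_5 = 0.58; the remaining lags stay at or below 0.10.
The dominant spike at lag 5 indicates a seasonal period of 5.

5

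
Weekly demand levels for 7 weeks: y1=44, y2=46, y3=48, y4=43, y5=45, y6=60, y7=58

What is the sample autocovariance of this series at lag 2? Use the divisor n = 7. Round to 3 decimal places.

Mean ȳ = (44 + 46 + 48 + 43 + 45 + 60 + 58)/7 = 49.1429
Σ_{t=1}^{5}(y_t−ȳ)(y_{t+2}−ȳ) = -73.4694
γ_2 = -73.4694 / 7 = -10.496

-10.496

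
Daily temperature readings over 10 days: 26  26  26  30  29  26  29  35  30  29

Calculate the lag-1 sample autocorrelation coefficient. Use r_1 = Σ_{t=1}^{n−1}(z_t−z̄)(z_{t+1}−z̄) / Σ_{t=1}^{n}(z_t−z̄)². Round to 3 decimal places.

0.282

Mean z̄ = (26 + 26 + 26 + 30 + 29 + 26 + 29 + 35 + 30 + 29)/10 = 28.6000
Numerator Σ_{t=1}^{9}(z_t−z̄)(z_{t+1}−z̄) = 20.4400
Denominator Σ(z_t−z̄)² = 72.4000
r_1 = 20.4400 / 72.4000 = 0.282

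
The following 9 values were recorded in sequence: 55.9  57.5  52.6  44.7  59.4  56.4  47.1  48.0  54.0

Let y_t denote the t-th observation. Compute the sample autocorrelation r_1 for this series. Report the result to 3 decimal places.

-0.063

Mean ȳ = (55.9 + 57.5 + 52.6 + 44.7 + 59.4 + 56.4 + 47.1 + 48.0 + 54.0)/9 = 52.8444
Numerator Σ_{t=1}^{8}(y_t−ȳ)(y_{t+1}−ȳ) = -13.1986
Denominator Σ(y_t−ȳ)² = 210.8222
r_1 = -13.1986 / 210.8222 = -0.063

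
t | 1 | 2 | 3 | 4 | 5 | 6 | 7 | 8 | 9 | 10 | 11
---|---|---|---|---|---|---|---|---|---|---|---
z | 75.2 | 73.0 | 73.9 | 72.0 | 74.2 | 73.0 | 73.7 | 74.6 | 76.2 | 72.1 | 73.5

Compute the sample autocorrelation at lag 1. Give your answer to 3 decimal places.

Mean z̄ = (75.2 + 73.0 + 73.9 + 72.0 + 74.2 + 73.0 + 73.7 + 74.6 + 76.2 + 72.1 + 73.5)/11 = 73.7636
Numerator Σ_{t=1}^{10}(z_t−z̄)(z_{t+1}−z̄) = -4.1259
Denominator Σ(z_t−z̄)² = 16.0255
r_1 = -4.1259 / 16.0255 = -0.257

-0.257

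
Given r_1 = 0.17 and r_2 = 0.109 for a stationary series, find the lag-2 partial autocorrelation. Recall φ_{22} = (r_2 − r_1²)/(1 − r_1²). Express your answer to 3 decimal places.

0.082

φ_{22} = (r_2 − r_1²) / (1 − r_1²)
r_1² = (0.17)² = 0.0289
Numerator = 0.109 − 0.0289 = 0.0801; denominator = 1 − 0.0289 = 0.9711
φ_{22} = 0.0801 / 0.9711 = 0.082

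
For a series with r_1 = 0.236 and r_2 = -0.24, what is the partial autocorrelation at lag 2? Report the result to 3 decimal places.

φ_{22} = (r_2 − r_1²) / (1 − r_1²)
r_1² = (0.236)² = 0.055696
Numerator = -0.24 − 0.0557 = -0.2957; denominator = 1 − 0.0557 = 0.9443
φ_{22} = -0.2957 / 0.9443 = -0.313

-0.313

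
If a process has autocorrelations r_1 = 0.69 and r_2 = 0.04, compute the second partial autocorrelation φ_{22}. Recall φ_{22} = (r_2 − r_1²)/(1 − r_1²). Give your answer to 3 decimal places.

φ_{22} = (r_2 − r_1²) / (1 − r_1²)
r_1² = (0.69)² = 0.4761
Numerator = 0.04 − 0.4761 = -0.4361; denominator = 1 − 0.4761 = 0.5239
φ_{22} = -0.4361 / 0.5239 = -0.832

-0.832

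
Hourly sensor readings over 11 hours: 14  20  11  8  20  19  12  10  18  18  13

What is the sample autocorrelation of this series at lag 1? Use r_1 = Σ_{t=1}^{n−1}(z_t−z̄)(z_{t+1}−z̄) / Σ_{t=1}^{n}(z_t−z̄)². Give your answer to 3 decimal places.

-0.111

Mean z̄ = (14 + 20 + 11 + 8 + 20 + 19 + 12 + 10 + 18 + 18 + 13)/11 = 14.8182
Numerator Σ_{t=1}^{10}(z_t−z̄)(z_{t+1}−z̄) = -20.8512
Denominator Σ(z_t−z̄)² = 187.6364
r_1 = -20.8512 / 187.6364 = -0.111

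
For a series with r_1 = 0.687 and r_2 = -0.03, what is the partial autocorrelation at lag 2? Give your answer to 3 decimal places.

-0.951

φ_{22} = (r_2 − r_1²) / (1 − r_1²)
r_1² = (0.687)² = 0.471969
Numerator = -0.03 − 0.4720 = -0.5020; denominator = 1 − 0.4720 = 0.5280
φ_{22} = -0.5020 / 0.5280 = -0.951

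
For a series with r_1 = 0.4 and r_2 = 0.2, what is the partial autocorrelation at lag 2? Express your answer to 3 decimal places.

0.048

φ_{22} = (r_2 − r_1²) / (1 − r_1²)
r_1² = (0.4)² = 0.16
Numerator = 0.2 − 0.1600 = 0.0400; denominator = 1 − 0.1600 = 0.8400
φ_{22} = 0.0400 / 0.8400 = 0.048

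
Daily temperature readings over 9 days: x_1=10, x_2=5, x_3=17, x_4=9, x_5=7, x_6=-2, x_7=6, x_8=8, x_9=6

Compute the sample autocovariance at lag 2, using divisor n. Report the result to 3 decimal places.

Mean x̄ = (10 + 5 + 17 + 9 + 7 − 2 + 6 + 8 + 6)/9 = 7.3333
Σ_{t=1}^{7}(x_t−x̄)(x_{t+2}−x̄) = -0.8889
γ_2 = -0.8889 / 9 = -0.099

-0.099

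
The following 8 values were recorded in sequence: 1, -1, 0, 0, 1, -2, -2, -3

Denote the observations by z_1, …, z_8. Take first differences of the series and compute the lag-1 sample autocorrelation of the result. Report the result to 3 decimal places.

-0.430

First differences Δz: -2, 1, 0, 1, -3, 0, -1
Mean of differences = -0.5714
Numerator Σ(Δz_t−Δz̄)(Δz_{t+1}−Δz̄) = -5.8980
Denominator Σ(Δz_t−Δz̄)² = 13.7143
r_1(Δz) = -5.8980 / 13.7143 = -0.430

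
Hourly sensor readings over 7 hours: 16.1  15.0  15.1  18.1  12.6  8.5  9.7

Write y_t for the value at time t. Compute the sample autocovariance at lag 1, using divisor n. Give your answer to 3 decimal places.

Mean ȳ = (16.1 + 15.0 + 15.1 + 18.1 + 12.6 + 8.5 + 9.7)/7 = 13.5857
Deviations: 2.5143, 1.4143, 1.5143, 4.5143, -0.9857, -5.0857, -3.8857
Σ_{t=1}^{6}(y_t−ȳ)(y_{t+1}−ȳ) = 32.8584
γ_1 = 32.8584 / 7 = 4.694

4.694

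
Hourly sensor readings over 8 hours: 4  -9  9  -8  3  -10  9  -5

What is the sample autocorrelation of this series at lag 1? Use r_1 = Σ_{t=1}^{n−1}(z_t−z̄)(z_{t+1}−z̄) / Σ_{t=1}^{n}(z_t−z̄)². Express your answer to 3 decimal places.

-0.852

Mean z̄ = (4 − 9 + 9 − 8 + 3 − 10 + 9 − 5)/8 = -0.8750
Deviations from mean: 4.8750, -8.1250, 9.8750, -7.1250, 3.8750, -9.1250, 9.8750, -4.1250
Numerator Σ_{t=1}^{7}(z_t−z̄)(z_{t+1}−z̄) = -384.0156
Denominator Σ(z_t−z̄)² = 450.8750
r_1 = -384.0156 / 450.8750 = -0.852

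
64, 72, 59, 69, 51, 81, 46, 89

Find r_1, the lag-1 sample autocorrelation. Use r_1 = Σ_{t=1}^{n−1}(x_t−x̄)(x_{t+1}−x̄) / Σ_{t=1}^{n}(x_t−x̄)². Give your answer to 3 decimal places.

-0.744

Mean x̄ = (64 + 72 + 59 + 69 + 51 + 81 + 46 + 89)/8 = 66.3750
Numerator Σ_{t=1}^{7}(x_t−x̄)(x_{t+1}−x̄) = -1098.3906
Denominator Σ(x_t−x̄)² = 1475.8750
r_1 = -1098.3906 / 1475.8750 = -0.744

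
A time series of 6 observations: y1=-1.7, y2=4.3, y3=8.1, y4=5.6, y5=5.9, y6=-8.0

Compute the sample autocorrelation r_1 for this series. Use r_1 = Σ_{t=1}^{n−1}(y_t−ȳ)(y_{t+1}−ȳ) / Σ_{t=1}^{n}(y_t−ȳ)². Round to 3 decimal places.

-0.019

Mean ȳ = (-1.7 + 4.3 + 8.1 + 5.6 + 5.9 − 8.0)/6 = 2.3667
Numerator Σ_{t=1}^{5}(y_t−ȳ)(y_{t+1}−ȳ) = -3.4444
Denominator Σ(y_t−ȳ)² = 183.5533
r_1 = -3.4444 / 183.5533 = -0.019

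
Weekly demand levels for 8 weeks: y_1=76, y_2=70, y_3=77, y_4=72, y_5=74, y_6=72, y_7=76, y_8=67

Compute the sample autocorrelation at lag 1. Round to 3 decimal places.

Mean ȳ = (76 + 70 + 77 + 72 + 74 + 72 + 76 + 67)/8 = 73.0000
Deviations from mean: 3.0000, -3.0000, 4.0000, -1.0000, 1.0000, -1.0000, 3.0000, -6.0000
Numerator Σ_{t=1}^{7}(y_t−ȳ)(y_{t+1}−ȳ) = -48.0000
Denominator Σ(y_t−ȳ)² = 82.0000
r_1 = -48.0000 / 82.0000 = -0.585

-0.585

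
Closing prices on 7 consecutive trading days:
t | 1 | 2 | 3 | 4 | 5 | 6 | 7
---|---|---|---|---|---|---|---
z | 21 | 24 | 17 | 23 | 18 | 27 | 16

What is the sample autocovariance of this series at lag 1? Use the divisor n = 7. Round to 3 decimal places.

Mean z̄ = (21 + 24 + 17 + 23 + 18 + 27 + 16)/7 = 20.8571
Σ_{t=1}^{6}(z_t−z̄)(z_{t+1}−z̄) = -73.4490
γ_1 = -73.4490 / 7 = -10.493

-10.493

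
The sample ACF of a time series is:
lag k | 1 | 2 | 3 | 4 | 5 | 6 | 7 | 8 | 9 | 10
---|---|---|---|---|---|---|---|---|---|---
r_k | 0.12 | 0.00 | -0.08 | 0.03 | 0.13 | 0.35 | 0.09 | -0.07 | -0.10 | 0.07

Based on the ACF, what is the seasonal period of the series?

The largest autocorrelation is r_6 = 0.35; the remaining lags stay at or below 0.13.
The dominant spike at lag 6 indicates a seasonal period of 6.

6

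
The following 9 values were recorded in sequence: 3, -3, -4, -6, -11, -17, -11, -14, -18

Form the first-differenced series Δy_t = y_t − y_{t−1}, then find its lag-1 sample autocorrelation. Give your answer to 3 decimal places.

First differences Δy: -6, -1, -2, -5, -6, 6, -3, -4
Mean of differences = -2.6250
Numerator Σ(Δy_t−Δȳ)(Δy_{t+1}−Δȳ) = -29.7656
Denominator Σ(Δy_t−Δȳ)² = 107.8750
r_1(Δy) = -29.7656 / 107.8750 = -0.276

-0.276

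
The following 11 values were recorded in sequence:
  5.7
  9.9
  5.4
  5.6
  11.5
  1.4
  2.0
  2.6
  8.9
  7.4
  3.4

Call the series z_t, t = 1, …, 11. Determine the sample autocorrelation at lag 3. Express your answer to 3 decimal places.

Mean z̄ = (5.7 + 9.9 + 5.4 + 5.6 + 11.5 + 1.4 + 2.0 + 2.6 + 8.9 + 7.4 + 3.4)/11 = 5.8000
Numerator Σ_{t=1}^{8}(z_t−z̄)(z_{t+3}−z̄) = -4.3700
Denominator Σ(z_t−z̄)² = 111.4800
r_3 = -4.3700 / 111.4800 = -0.039

-0.039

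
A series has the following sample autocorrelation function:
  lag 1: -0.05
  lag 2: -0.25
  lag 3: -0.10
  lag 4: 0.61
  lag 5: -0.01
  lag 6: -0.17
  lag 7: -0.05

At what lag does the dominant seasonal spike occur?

The largest autocorrelation is r_4 = 0.61; the remaining lags stay at or below -0.01.
The dominant spike at lag 4 indicates a seasonal period of 4.

4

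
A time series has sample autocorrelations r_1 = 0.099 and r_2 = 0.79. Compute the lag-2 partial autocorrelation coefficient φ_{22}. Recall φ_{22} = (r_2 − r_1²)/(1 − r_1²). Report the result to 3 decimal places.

φ_{22} = (r_2 − r_1²) / (1 − r_1²)
r_1² = (0.099)² = 0.009801
Numerator = 0.79 − 0.0098 = 0.7802; denominator = 1 − 0.0098 = 0.9902
φ_{22} = 0.7802 / 0.9902 = 0.788

0.788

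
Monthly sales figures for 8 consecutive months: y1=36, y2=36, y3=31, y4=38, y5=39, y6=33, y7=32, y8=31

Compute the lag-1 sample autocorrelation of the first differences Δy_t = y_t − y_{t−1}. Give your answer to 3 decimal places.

First differences Δy: 0, -5, 7, 1, -6, -1, -1
Mean of differences = -0.7143
Numerator Σ(Δy_t−Δȳ)(Δy_{t+1}−Δȳ) = -30.3673
Denominator Σ(Δy_t−Δȳ)² = 109.4286
r_1(Δy) = -30.3673 / 109.4286 = -0.278

-0.278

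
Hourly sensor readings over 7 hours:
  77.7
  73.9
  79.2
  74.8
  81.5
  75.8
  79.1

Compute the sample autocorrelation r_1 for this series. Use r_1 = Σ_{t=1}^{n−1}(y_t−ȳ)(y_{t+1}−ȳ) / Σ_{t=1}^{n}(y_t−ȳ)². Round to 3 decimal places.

Mean ȳ = (77.7 + 73.9 + 79.2 + 74.8 + 81.5 + 75.8 + 79.1)/7 = 77.4286
Σ(y_t−ȳ)(y_{t+1}−ȳ) = (-0.9578) + (-6.2506) + (-4.6563) + (-10.7020) + (-6.6306) + (-2.7220) = -31.9194
Denominator Σ(y_t−ȳ)² = 44.5943
r_1 = -31.9194 / 44.5943 = -0.716

-0.716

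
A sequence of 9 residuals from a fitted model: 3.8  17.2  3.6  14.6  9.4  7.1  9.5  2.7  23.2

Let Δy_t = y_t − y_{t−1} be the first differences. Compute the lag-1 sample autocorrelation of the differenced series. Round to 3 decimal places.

-0.540

First differences Δy: 13.4, -13.6, 11.0, -5.2, -2.3, 2.4, -6.8, 20.5
Mean of differences = 2.4250
Numerator Σ(Δy_t−Δȳ)(Δy_{t+1}−Δȳ) = -509.0381
Denominator Σ(Δy_t−Δȳ)² = 943.0550
r_1(Δy) = -509.0381 / 943.0550 = -0.540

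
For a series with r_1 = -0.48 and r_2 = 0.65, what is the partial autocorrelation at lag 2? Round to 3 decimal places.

φ_{22} = (r_2 − r_1²) / (1 − r_1²)
r_1² = (-0.48)² = 0.2304
Numerator = 0.65 − 0.2304 = 0.4196; denominator = 1 − 0.2304 = 0.7696
φ_{22} = 0.4196 / 0.7696 = 0.545

0.545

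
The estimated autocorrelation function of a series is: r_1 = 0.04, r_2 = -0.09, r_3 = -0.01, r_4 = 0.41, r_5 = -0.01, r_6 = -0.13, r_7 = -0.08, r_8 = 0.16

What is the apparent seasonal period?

4

The largest autocorrelation is r_4 = 0.41, with a weaker echo at lag 8 (0.16); the remaining lags stay at or below 0.04.
The dominant spike at lag 4 indicates a seasonal period of 4.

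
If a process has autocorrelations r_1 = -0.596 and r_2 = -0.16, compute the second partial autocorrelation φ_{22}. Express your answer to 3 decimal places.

φ_{22} = (r_2 − r_1²) / (1 − r_1²)
r_1² = (-0.596)² = 0.355216
Numerator = -0.16 − 0.3552 = -0.5152; denominator = 1 − 0.3552 = 0.6448
φ_{22} = -0.5152 / 0.6448 = -0.799

-0.799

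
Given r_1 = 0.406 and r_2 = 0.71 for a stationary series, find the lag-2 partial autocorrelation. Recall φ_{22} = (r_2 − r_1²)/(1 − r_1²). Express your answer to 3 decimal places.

φ_{22} = (r_2 − r_1²) / (1 − r_1²)
r_1² = (0.406)² = 0.164836
Numerator = 0.71 − 0.1648 = 0.5452; denominator = 1 − 0.1648 = 0.8352
φ_{22} = 0.5452 / 0.8352 = 0.653

0.653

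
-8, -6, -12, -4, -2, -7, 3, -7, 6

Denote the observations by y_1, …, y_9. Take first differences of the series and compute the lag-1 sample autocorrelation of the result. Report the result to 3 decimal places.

-0.702

First differences Δy: 2, -6, 8, 2, -5, 10, -10, 13
Mean of differences = 1.7500
Numerator Σ(Δy_t−Δȳ)(Δy_{t+1}−Δȳ) = -335.3125
Denominator Σ(Δy_t−Δȳ)² = 477.5000
r_1(Δy) = -335.3125 / 477.5000 = -0.702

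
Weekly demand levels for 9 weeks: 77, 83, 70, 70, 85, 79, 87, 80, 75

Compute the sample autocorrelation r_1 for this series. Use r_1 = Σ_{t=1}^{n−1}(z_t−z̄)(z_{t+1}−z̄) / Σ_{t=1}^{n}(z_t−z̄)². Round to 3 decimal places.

Mean z̄ = (77 + 83 + 70 + 70 + 85 + 79 + 87 + 80 + 75)/9 = 78.4444
Numerator Σ_{t=1}^{8}(z_t−z̄)(z_{t+1}−z̄) = -12.7531
Denominator Σ(z_t−z̄)² = 296.2222
r_1 = -12.7531 / 296.2222 = -0.043

-0.043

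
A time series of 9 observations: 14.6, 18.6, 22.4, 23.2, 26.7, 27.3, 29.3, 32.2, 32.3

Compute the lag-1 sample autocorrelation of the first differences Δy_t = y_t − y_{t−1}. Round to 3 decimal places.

-0.269

First differences Δy: 4.0, 3.8, 0.8, 3.5, 0.6, 2.0, 2.9, 0.1
Mean of differences = 2.2125
Numerator Σ(Δy_t−Δȳ)(Δy_{t+1}−Δȳ) = -4.5552
Denominator Σ(Δy_t−Δȳ)² = 16.9488
r_1(Δy) = -4.5552 / 16.9488 = -0.269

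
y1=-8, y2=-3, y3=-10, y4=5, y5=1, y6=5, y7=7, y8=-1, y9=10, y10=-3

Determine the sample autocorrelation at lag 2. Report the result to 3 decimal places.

0.400

Mean ȳ = (-8 − 3 − 10 + 5 + 1 + 5 + 7 − 1 + 10 − 3)/10 = 0.3000
Numerator Σ_{t=1}^{8}(y_t−ȳ)(y_{t+2}−ȳ) = 152.7200
Denominator Σ(y_t−ȳ)² = 382.1000
r_2 = 152.7200 / 382.1000 = 0.400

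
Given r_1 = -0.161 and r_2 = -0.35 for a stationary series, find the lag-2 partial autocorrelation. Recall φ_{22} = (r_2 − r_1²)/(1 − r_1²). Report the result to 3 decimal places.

φ_{22} = (r_2 − r_1²) / (1 − r_1²)
r_1² = (-0.161)² = 0.025921
Numerator = -0.35 − 0.0259 = -0.3759; denominator = 1 − 0.0259 = 0.9741
φ_{22} = -0.3759 / 0.9741 = -0.386

-0.386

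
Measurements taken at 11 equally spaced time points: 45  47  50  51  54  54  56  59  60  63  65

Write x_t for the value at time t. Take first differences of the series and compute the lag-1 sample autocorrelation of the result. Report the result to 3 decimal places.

-0.600

First differences Δx: 2, 3, 1, 3, 0, 2, 3, 1, 3, 2
Mean of differences = 2.0000
Numerator Σ(Δx_t−Δx̄)(Δx_{t+1}−Δx̄) = -6.0000
Denominator Σ(Δx_t−Δx̄)² = 10.0000
r_1(Δx) = -6.0000 / 10.0000 = -0.600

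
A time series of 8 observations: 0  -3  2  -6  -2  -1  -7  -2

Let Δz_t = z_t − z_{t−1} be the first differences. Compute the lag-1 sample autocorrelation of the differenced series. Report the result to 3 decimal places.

-0.685

First differences Δz: -3, 5, -8, 4, 1, -6, 5
Mean of differences = -0.2857
Numerator Σ(Δz_t−Δz̄)(Δz_{t+1}−Δz̄) = -120.2245
Denominator Σ(Δz_t−Δz̄)² = 175.4286
r_1(Δz) = -120.2245 / 175.4286 = -0.685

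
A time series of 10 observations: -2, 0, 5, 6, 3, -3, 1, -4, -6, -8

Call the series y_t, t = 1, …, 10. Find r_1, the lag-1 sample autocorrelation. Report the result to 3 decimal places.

Mean ȳ = (-2 + 0 + 5 + 6 + 3 − 3 + 1 − 4 − 6 − 8)/10 = -0.8000
Numerator Σ_{t=1}^{9}(y_t−ȳ)(y_{t+1}−ȳ) = 104.9600
Denominator Σ(y_t−ȳ)² = 193.6000
r_1 = 104.9600 / 193.6000 = 0.542

0.542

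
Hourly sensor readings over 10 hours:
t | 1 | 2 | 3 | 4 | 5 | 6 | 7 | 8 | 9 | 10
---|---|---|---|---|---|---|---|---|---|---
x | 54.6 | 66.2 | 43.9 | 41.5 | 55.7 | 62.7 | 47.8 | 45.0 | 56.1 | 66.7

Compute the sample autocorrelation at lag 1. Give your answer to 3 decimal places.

Mean x̄ = (54.6 + 66.2 + 43.9 + 41.5 + 55.7 + 62.7 + 47.8 + 45.0 + 56.1 + 66.7)/10 = 54.0200
Numerator Σ_{t=1}^{9}(x_t−x̄)(x_{t+1}−x̄) = 13.7816
Denominator Σ(x_t−x̄)² = 771.1760
r_1 = 13.7816 / 771.1760 = 0.018

0.018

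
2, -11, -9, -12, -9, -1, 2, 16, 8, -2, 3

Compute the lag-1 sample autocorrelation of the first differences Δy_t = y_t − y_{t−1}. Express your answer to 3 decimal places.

-0.052

First differences Δy: -13, 2, -3, 3, 8, 3, 14, -8, -10, 5
Mean of differences = 0.1000
Numerator Σ(Δy_t−Δȳ)(Δy_{t+1}−Δȳ) = -33.9100
Denominator Σ(Δy_t−Δȳ)² = 648.9000
r_1(Δy) = -33.9100 / 648.9000 = -0.052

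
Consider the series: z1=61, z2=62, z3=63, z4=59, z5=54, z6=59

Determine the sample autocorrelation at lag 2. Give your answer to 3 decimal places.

Mean z̄ = (61 + 62 + 63 + 59 + 54 + 59)/6 = 59.6667
Σ(z_t−z̄)(z_{t+2}−z̄) = (4.4444) + (-1.5556) + (-18.8889) + (0.4444) = -15.5556
Denominator Σ(z_t−z̄)² = 51.3333
r_2 = -15.5556 / 51.3333 = -0.303

-0.303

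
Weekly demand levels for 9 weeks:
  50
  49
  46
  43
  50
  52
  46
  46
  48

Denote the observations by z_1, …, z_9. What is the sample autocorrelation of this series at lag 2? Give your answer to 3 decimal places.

-0.743

Mean z̄ = (50 + 49 + 46 + 43 + 50 + 52 + 46 + 46 + 48)/9 = 47.7778
Σ(z_t−z̄)(z_{t+2}−z̄) = (-3.9506) + (-5.8395) + (-3.9506) + (-20.1728) + (-3.9506) + (-7.5062) + (-0.3951) = -45.7654
Denominator Σ(z_t−z̄)² = 61.5556
r_2 = -45.7654 / 61.5556 = -0.743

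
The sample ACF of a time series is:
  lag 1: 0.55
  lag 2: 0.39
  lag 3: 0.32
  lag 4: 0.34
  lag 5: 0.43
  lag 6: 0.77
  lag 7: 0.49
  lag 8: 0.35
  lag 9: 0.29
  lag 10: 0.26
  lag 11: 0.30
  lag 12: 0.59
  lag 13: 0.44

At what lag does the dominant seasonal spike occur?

6

The largest autocorrelation is r_6 = 0.77, with a weaker echo at lag 12 (0.59); the remaining lags stay at or below 0.55. The elevated value at lag 1 (0.55), dropping to 0.39 at lag 2, reflects decaying short-term dependence rather than seasonality.
The dominant spike at lag 6 indicates a seasonal period of 6.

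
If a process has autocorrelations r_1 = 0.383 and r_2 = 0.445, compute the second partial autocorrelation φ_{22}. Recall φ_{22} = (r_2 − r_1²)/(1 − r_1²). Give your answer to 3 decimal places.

φ_{22} = (r_2 − r_1²) / (1 − r_1²)
r_1² = (0.383)² = 0.146689
Numerator = 0.445 − 0.1467 = 0.2983; denominator = 1 − 0.1467 = 0.8533
φ_{22} = 0.2983 / 0.8533 = 0.350

0.350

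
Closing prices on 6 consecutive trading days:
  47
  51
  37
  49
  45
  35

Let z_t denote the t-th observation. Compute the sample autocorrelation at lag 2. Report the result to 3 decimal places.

-0.178

Mean z̄ = (47 + 51 + 37 + 49 + 45 + 35)/6 = 44.0000
Deviations from mean: 3.0000, 7.0000, -7.0000, 5.0000, 1.0000, -9.0000
Numerator Σ_{t=1}^{4}(z_t−z̄)(z_{t+2}−z̄) = -38.0000
Denominator Σ(z_t−z̄)² = 214.0000
r_2 = -38.0000 / 214.0000 = -0.178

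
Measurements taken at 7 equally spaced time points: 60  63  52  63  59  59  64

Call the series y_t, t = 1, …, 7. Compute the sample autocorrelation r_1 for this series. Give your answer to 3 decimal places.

-0.540

Mean ȳ = (60 + 63 + 52 + 63 + 59 + 59 + 64)/7 = 60.0000
Deviations from mean: 0.0000, 3.0000, -8.0000, 3.0000, -1.0000, -1.0000, 4.0000
Σ(y_t−ȳ)(y_{t+1}−ȳ) = (0.0000) + (-24.0000) + (-24.0000) + (-3.0000) + (1.0000) + (-4.0000) = -54.0000
Denominator Σ(y_t−ȳ)² = 100.0000
r_1 = -54.0000 / 100.0000 = -0.540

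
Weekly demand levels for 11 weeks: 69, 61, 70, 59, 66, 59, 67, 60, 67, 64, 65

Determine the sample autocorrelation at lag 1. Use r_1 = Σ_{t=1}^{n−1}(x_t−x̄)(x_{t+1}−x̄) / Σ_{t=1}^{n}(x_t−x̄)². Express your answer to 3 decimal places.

-0.767

Mean x̄ = (69 + 61 + 70 + 59 + 66 + 59 + 67 + 60 + 67 + 64 + 65)/11 = 64.2727
Numerator Σ_{t=1}^{10}(x_t−x̄)(x_{t+1}−x̄) = -121.2562
Denominator Σ(x_t−x̄)² = 158.1818
r_1 = -121.2562 / 158.1818 = -0.767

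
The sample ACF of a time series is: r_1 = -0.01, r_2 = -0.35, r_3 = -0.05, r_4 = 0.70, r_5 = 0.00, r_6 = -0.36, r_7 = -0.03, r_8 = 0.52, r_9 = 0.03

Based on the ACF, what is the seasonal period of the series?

The largest autocorrelation is r_4 = 0.70, with a weaker echo at lag 8 (0.52); the remaining lags stay at or below 0.03.
The dominant spike at lag 4 indicates a seasonal period of 4.

4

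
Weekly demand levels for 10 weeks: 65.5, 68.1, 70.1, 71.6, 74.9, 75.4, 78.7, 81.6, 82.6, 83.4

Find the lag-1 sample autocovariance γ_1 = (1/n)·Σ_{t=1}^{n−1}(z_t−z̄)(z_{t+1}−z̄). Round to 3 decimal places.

Mean z̄ = (65.5 + 68.1 + 70.1 + 71.6 + 74.9 + 75.4 + 78.7 + 81.6 + 82.6 + 83.4)/10 = 75.1900
Σ_{t=1}^{9}(z_t−z̄)(z_{t+1}−z̄) = 255.6139
γ_1 = 255.6139 / 10 = 25.561

25.561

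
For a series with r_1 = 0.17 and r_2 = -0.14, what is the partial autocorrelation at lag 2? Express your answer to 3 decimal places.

-0.174

φ_{22} = (r_2 − r_1²) / (1 − r_1²)
r_1² = (0.17)² = 0.0289
Numerator = -0.14 − 0.0289 = -0.1689; denominator = 1 − 0.0289 = 0.9711
φ_{22} = -0.1689 / 0.9711 = -0.174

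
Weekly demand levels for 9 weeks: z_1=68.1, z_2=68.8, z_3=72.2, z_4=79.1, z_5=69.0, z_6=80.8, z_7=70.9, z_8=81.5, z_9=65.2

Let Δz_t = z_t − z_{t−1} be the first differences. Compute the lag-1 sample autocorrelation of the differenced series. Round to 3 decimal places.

First differences Δz: 0.7, 3.4, 6.9, -10.1, 11.8, -9.9, 10.6, -16.3
Mean of differences = -0.3625
Numerator Σ(Δz_t−Δz̄)(Δz_{t+1}−Δz̄) = -553.0977
Denominator Σ(Δz_t−Δz̄)² = 775.9188
r_1(Δz) = -553.0977 / 775.9188 = -0.713

-0.713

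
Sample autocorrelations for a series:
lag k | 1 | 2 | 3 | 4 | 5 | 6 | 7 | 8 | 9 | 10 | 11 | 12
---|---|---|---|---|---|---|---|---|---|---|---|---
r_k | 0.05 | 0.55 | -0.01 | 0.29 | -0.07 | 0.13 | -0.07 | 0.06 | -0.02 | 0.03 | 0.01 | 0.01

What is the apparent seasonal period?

2

The largest autocorrelation is r_2 = 0.55, with a weaker echo at lag 4 (0.29); the remaining lags stay at or below 0.13.
The dominant spike at lag 2 indicates a seasonal period of 2.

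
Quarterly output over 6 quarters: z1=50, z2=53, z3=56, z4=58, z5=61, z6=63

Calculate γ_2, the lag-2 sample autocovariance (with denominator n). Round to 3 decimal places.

Mean z̄ = (50 + 53 + 56 + 58 + 61 + 63)/6 = 56.8333
Σ_{t=1}^{4}(z_t−z̄)(z_{t+2}−z̄) = 4.9444
γ_2 = 4.9444 / 6 = 0.824

0.824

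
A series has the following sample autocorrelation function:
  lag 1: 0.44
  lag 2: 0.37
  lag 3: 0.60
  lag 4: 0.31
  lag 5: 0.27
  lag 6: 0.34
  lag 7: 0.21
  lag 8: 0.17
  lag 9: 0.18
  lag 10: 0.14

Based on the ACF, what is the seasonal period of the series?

The largest autocorrelation is r_3 = 0.60; the remaining lags stay at or below 0.44. The elevated value at lag 1 (0.44), dropping to 0.37 at lag 2, reflects decaying short-term dependence rather than seasonality.
The dominant spike at lag 3 indicates a seasonal period of 3.

3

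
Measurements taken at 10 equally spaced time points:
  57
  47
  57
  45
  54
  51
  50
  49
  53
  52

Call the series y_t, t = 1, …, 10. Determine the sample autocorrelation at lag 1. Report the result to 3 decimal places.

Mean ȳ = (57 + 47 + 57 + 45 + 54 + 51 + 50 + 49 + 53 + 52)/10 = 51.5000
Numerator Σ_{t=1}^{9}(y_t−ȳ)(y_{t+1}−ȳ) = -101.2500
Denominator Σ(y_t−ȳ)² = 140.5000
r_1 = -101.2500 / 140.5000 = -0.721

-0.721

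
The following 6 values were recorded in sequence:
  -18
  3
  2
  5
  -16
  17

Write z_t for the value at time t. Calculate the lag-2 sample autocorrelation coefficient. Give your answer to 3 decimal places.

0.042

Mean z̄ = (-18 + 3 + 2 + 5 − 16 + 17)/6 = -1.1667
Deviations from mean: -16.8333, 4.1667, 3.1667, 6.1667, -14.8333, 18.1667
Numerator Σ_{t=1}^{4}(z_t−z̄)(z_{t+2}−z̄) = 37.4444
Denominator Σ(z_t−z̄)² = 898.8333
r_2 = 37.4444 / 898.8333 = 0.042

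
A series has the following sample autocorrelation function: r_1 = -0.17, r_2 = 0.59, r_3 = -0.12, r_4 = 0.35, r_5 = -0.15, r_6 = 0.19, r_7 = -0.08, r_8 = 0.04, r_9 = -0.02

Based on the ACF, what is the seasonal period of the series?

2

The largest autocorrelation is r_2 = 0.59, with weaker echoes at lags 4 (0.35) and 6 (0.19); the remaining lags stay at or below 0.04.
The dominant spike at lag 2 indicates a seasonal period of 2.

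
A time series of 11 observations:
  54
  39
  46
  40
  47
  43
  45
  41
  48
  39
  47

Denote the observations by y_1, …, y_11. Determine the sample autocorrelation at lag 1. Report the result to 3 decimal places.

-0.614

Mean ȳ = (54 + 39 + 46 + 40 + 47 + 43 + 45 + 41 + 48 + 39 + 47)/11 = 44.4545
Numerator Σ_{t=1}^{10}(y_t−ȳ)(y_{t+1}−ȳ) = -130.5702
Denominator Σ(y_t−ȳ)² = 212.7273
r_1 = -130.5702 / 212.7273 = -0.614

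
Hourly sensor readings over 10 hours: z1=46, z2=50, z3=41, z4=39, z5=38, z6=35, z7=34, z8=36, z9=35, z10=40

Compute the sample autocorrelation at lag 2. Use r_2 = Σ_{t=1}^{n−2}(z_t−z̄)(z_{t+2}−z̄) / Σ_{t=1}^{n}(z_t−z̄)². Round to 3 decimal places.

Mean z̄ = (46 + 50 + 41 + 39 + 38 + 35 + 34 + 36 + 35 + 40)/10 = 39.4000
Numerator Σ_{t=1}^{8}(z_t−z̄)(z_{t+2}−z̄) = 50.0800
Denominator Σ(z_t−z̄)² = 240.4000
r_2 = 50.0800 / 240.4000 = 0.208

0.208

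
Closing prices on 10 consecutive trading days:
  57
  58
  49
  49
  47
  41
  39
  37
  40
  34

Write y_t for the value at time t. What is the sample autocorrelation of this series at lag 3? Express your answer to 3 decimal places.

Mean ȳ = (57 + 58 + 49 + 49 + 47 + 41 + 39 + 37 + 40 + 34)/10 = 45.1000
Σ(y_t−ȳ)(y_{t+3}−ȳ) = (46.4100) + (24.5100) + (-15.9900) + (-23.7900) + (-15.3900) + (20.9100) + (67.7100) = 104.3700
Denominator Σ(y_t−ȳ)² = 610.9000
r_3 = 104.3700 / 610.9000 = 0.171

0.171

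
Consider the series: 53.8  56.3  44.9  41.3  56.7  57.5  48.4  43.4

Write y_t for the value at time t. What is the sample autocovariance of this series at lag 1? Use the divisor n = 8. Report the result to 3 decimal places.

Mean ȳ = (53.8 + 56.3 + 44.9 + 41.3 + 56.7 + 57.5 + 48.4 + 43.4)/8 = 50.2875
Σ_{t=1}^{7}(y_t−ȳ)(y_{t+1}−ȳ) = 25.1511
γ_1 = 25.1511 / 8 = 3.144

3.144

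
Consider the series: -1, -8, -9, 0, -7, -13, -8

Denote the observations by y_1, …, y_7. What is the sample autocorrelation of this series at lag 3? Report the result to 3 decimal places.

Mean ȳ = (-1 − 8 − 9 + 0 − 7 − 13 − 8)/7 = -6.5714
Deviations from mean: 5.5714, -1.4286, -2.4286, 6.5714, -0.4286, -6.4286, -1.4286
Numerator Σ_{t=1}^{4}(y_t−ȳ)(y_{t+3}−ȳ) = 43.4490
Denominator Σ(y_t−ȳ)² = 125.7143
r_3 = 43.4490 / 125.7143 = 0.346

0.346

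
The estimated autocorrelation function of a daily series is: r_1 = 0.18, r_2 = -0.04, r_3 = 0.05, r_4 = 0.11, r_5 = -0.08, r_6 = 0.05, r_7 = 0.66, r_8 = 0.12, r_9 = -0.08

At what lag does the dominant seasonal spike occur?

The largest autocorrelation is r_7 = 0.66; the remaining lags stay at or below 0.18.
The dominant spike at lag 7 indicates a seasonal period of 7.

7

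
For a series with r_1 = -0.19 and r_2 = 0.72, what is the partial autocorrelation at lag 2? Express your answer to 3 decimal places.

φ_{22} = (r_2 − r_1²) / (1 − r_1²)
r_1² = (-0.19)² = 0.0361
Numerator = 0.72 − 0.0361 = 0.6839; denominator = 1 − 0.0361 = 0.9639
φ_{22} = 0.6839 / 0.9639 = 0.710

0.710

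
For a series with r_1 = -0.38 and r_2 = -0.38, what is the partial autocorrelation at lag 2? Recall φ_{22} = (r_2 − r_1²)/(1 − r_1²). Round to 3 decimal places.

φ_{22} = (r_2 − r_1²) / (1 − r_1²)
r_1² = (-0.38)² = 0.1444
Numerator = -0.38 − 0.1444 = -0.5244; denominator = 1 − 0.1444 = 0.8556
φ_{22} = -0.5244 / 0.8556 = -0.613

-0.613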